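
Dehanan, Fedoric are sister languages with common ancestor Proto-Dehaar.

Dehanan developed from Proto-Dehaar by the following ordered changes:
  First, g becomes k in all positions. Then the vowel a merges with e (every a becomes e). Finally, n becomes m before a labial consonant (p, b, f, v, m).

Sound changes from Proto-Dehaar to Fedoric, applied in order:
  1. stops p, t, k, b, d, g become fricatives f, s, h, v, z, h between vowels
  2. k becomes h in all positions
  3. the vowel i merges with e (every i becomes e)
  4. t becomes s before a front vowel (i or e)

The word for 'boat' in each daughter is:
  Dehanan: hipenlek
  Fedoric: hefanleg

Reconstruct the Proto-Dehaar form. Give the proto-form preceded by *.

Position 4: Dehanan has e, Fedoric has a. Fedoric preserves a here (none of its changes turn any other segment into a), so the proto-segment is *a.
Position 3: Dehanan has p, Fedoric has f. Dehanan preserves p here (none of its changes turn any other segment into p), so the proto-segment is *p.
Position 2: Dehanan has i, Fedoric has e. Dehanan preserves i here (none of its changes turn any other segment into i), so the proto-segment is *i.
Continuing position by position gives *hipanleg; check it forward:
Dehanan: *hipanleg
  hipanleg → hipanlek   [unconditioned shift]
  hipanlek → hipenlek   [vowel merger]
  hipenlek (rule 3 does not apply)
  giving Dehanan hipenlek.
Fedoric: start from *hipanleg.
  rule 1 (intervocalic lenition): hipanleg → hifanleg
  rule 2: no change — hifanleg
  rule 3 (vowel merger): hifanleg → hefanleg
  rule 4: no change — hefanleg
  ⇒ Fedoric hefanleg
*hipanleg is the unique common source.

*hipanleg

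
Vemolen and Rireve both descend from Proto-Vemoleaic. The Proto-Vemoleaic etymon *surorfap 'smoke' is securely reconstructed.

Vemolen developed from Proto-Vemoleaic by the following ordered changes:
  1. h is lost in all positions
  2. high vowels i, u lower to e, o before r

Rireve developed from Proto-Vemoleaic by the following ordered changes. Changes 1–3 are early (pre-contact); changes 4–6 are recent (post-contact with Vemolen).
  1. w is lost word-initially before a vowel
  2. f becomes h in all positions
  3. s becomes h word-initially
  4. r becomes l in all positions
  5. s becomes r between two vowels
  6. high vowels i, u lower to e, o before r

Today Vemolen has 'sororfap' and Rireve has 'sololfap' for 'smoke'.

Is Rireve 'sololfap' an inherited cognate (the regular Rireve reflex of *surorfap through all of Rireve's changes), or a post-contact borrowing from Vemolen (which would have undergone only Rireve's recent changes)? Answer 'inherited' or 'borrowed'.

borrowed

If inherited, *surorfap would pass through all of Rireve's changes:
Rireve: *surorfap
  surorfap (rule 1 does not apply)
  surorfap → surorhap   [unconditioned shift]
  surorhap → hurorhap   [debuccalisation]
  hurorhap → hulolhap   [unconditioned shift]
  hulolhap (rule 5 does not apply)
  hulolhap (rule 6 does not apply)
  giving Rireve hulolhap.
If borrowed from Vemolen 'sororfap' after the early changes, it would undergo only the recent ones:
  rule 4 (unconditioned shift): sororfap → sololfap
  rule 5 (rhotacism): no change (sololfap)
  rule 6 (pre-rhotic lowering): no change (sololfap)
  ⇒ as a loan: sololfap
Rireve 'sololfap' matches the loan outcome 'sololfap', not the inherited 'hulolhap' — it skipped the early Rireve changes, so it was borrowed from Vemolen.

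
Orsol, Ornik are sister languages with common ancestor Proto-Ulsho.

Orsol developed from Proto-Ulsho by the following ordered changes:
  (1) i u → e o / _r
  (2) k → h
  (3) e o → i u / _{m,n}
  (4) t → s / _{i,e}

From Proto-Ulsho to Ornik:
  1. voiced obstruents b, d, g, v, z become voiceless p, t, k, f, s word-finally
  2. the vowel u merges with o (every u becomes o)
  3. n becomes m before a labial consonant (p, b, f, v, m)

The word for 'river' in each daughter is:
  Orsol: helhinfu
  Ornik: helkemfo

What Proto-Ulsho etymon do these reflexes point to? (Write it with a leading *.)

*helkenfu

Position 8: Orsol has u, Ornik has o. Taking the neighbouring segments as reconstructed: Orsol u can only go back to *u; Ornik o could go back to *o or *u — the one source consistent with every daughter is *u.
Position 6: Orsol has n, Ornik has m. Orsol preserves n here (none of its changes turn any other segment into n), so the proto-segment is *n.
Continuing position by position gives *helkenfu; check it forward:
Orsol: *helkenfu
  helkenfu (rule 1 does not apply)
  helkenfu → helhenfu   [unconditioned shift]
  helhenfu → helhinfu   [pre-nasal raising]
  helhinfu (rule 4 does not apply)
  giving Orsol helhinfu.
Ornik: start from *helkenfu.
  rule 1: no change — helkenfu
  rule 2 (vowel merger): helkenfu → helkenfo
  rule 3 (nasal place assimilation): helkenfo → helkemfo
  ⇒ Ornik helkemfo
No other proto-form is consistent with every reflex, so the reconstruction is *helkenfu.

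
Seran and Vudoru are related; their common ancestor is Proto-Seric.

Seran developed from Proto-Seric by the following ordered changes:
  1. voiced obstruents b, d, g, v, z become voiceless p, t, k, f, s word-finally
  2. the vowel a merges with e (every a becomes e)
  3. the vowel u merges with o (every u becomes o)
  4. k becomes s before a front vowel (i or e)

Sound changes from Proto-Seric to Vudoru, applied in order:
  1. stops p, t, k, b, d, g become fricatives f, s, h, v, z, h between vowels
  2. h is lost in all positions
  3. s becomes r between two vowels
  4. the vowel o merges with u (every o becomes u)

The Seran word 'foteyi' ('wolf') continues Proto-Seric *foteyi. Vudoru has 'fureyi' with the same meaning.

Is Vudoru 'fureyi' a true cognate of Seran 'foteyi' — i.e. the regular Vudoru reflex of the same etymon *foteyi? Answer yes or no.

yes

Derive the expected Vudoru reflex of *foteyi:
Vudoru: *foteyi > foseyi > foreyi > fureyi  (by intervocalic lenition, rhotacism, vowel merger)
Vudoru 'fureyi' matches the regular reflex exactly, so the pair is cognate.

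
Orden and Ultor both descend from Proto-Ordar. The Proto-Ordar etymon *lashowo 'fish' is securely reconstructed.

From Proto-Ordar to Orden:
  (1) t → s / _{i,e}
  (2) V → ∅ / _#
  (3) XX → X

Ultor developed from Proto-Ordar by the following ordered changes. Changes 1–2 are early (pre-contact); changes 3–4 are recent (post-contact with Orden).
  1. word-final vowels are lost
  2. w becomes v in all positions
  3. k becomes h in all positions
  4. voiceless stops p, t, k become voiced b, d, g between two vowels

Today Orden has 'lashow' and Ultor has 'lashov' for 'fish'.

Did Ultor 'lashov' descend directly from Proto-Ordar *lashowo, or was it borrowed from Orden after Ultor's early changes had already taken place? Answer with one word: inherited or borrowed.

inherited

If inherited, *lashowo would pass through all of Ultor's changes:
Ultor: *lashowo > lashow > lashov  (by apocope, unconditioned shift)
If borrowed from Orden 'lashow' after the early changes, it would undergo only the recent ones:
  rule 3 (unconditioned shift): no change (lashow)
  rule 4 (intervocalic voicing): no change (lashow)
  ⇒ as a loan: lashow
Ultor 'lashov' matches the inherited outcome exactly, so it is an inherited cognate, not a loan.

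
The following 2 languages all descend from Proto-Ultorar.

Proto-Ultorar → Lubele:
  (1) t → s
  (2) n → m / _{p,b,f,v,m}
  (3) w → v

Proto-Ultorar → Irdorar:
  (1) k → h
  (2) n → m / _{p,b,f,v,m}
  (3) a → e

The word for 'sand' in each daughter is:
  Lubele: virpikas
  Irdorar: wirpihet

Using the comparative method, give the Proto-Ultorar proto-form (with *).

Position 8: Lubele has s, Irdorar has t. Irdorar preserves t here (none of its changes turn any other segment into t), so the proto-segment is *t.
Position 1: Lubele has v, Irdorar has w. Irdorar preserves w here (none of its changes turn any other segment into w), so the proto-segment is *w.
Verify the candidate proto-form against each daughter:
Lubele: *wirpikat > wirpikas > virpikas  (by unconditioned shift, unconditioned shift)
Irdorar: *wirpikat > wirpihat > wirpihet  (by unconditioned shift, vowel merger)
Only *wirpikat yields all of Lubele virpikas, Irdorar wirpihet.

*wirpikat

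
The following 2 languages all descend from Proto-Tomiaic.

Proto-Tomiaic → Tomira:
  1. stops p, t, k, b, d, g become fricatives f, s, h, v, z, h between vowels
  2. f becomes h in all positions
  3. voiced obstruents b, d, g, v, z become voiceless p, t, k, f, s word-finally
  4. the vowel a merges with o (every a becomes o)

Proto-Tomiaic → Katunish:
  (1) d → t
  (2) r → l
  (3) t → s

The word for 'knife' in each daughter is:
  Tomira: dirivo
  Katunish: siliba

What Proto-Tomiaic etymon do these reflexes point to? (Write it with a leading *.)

*diriba

Position 3: Tomira has r, Katunish has l. Tomira preserves r here (none of its changes turn any other segment into r), so the proto-segment is *r.
Position 5: Tomira has v, Katunish has b. Katunish preserves b here (none of its changes turn any other segment into b), so the proto-segment is *b.
Position 1: Tomira has d, Katunish has s. Tomira preserves d here (none of its changes turn any other segment into d), so the proto-segment is *d.
Continuing position by position gives *diriba; check it forward:
Tomira: start from *diriba.
  rule 1 (intervocalic lenition): diriba → diriva
  rule 2: no change — diriva
  rule 3: no change — diriva
  rule 4 (vowel merger): diriva → dirivo
  ⇒ Tomira dirivo
Katunish: *diriba
  diriba → tiriba   [unconditioned shift]
  tiriba → tiliba   [unconditioned shift]
  tiliba → siliba   [unconditioned shift]
  giving Katunish siliba.
No other proto-form is consistent with every reflex, so the reconstruction is *diriba.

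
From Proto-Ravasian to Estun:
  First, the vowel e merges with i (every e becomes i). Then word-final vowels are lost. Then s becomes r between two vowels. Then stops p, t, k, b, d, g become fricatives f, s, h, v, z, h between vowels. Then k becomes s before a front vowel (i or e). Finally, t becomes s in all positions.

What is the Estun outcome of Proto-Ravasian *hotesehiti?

Estun: *hotesehiti > hotisihiti > hotisihit > hotirihit > hosirihit > hosirihis  (by vowel merger, apocope, rhotacism, intervocalic lenition, unconditioned shift)

hosirihis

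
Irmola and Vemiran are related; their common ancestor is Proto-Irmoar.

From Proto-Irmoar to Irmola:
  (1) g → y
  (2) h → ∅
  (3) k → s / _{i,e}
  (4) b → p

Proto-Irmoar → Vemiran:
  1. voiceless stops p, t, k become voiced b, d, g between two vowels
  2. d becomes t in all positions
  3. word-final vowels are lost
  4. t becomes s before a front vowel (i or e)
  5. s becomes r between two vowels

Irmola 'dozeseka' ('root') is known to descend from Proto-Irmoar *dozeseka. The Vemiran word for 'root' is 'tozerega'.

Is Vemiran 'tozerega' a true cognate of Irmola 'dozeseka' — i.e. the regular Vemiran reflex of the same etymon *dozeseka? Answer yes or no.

no

Derive the expected Vemiran reflex of *dozeseka:
Vemiran: start from *dozeseka.
  rule 1 (intervocalic voicing): dozeseka → dozesega
  rule 2 (unconditioned shift): dozesega → tozesega
  rule 3 (apocope): tozesega → tozeseg
  rule 4: no change — tozeseg
  rule 5 (rhotacism): tozeseg → tozereg
  ⇒ Vemiran tozereg
The regular Vemiran reflex would be 'tozereg', but the attested form is 'tozerega'. The correspondence is irregular, so they are not cognates (the Vemiran form has a different source).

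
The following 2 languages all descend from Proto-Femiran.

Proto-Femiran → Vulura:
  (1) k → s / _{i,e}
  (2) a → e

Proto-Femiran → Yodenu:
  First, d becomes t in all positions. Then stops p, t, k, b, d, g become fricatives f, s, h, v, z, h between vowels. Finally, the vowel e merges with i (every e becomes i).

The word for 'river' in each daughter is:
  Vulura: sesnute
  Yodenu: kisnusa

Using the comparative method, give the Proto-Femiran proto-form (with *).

*kesnuta

Position 7: Vulura has e, Yodenu has a. Yodenu preserves a here (none of its changes turn any other segment into a), so the proto-segment is *a.
Position 2: Vulura has e, Yodenu has i. Taking the neighbouring segments as reconstructed: Vulura e can only go back to *e; Yodenu i could go back to *e or *i — the one source consistent with every daughter is *e.
This points to *kesnuta. Verify forward in each daughter:
Vulura: *kesnuta
  kesnuta → sesnuta   [palatalisation]
  sesnuta → sesnute   [vowel merger]
  giving Vulura sesnute.
Yodenu: *kesnuta > kesnusa > kisnusa  (by intervocalic lenition, vowel merger)
*kesnuta is the unique common source.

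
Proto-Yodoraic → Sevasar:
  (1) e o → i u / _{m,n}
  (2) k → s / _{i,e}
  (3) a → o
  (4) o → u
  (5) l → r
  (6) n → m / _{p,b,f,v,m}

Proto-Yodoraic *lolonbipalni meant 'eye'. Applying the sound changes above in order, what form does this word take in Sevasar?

rurumbipurni

Sevasar: *lolonbipalni > lolunbipalni > lolunbipolni > lulunbipulni > rurunbipurni > rurumbipurni  (by pre-nasal raising, vowel merger, vowel merger, unconditioned shift, nasal place assimilation)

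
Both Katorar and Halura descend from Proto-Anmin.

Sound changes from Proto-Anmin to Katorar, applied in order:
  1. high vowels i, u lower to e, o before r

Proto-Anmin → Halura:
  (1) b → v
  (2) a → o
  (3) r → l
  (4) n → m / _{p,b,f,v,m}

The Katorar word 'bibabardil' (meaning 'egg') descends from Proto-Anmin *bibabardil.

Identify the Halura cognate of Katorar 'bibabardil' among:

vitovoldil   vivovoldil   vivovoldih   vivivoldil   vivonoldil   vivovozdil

Halura: *bibabardil > vivavardil > vivovordil > vivovoldil  (by unconditioned shift, vowel merger, unconditioned shift)
Among the options, 'vivovoldil' alone shows every Halura change applied in order.

vivovoldil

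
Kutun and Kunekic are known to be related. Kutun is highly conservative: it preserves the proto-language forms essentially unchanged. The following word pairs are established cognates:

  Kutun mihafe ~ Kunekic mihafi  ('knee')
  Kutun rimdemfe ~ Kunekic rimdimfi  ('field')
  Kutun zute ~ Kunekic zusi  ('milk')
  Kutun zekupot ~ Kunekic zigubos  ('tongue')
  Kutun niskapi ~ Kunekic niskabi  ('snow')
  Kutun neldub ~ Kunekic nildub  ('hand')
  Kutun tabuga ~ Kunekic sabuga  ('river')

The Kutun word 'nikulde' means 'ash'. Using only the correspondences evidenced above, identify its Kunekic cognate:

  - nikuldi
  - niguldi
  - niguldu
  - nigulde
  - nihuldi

zekupot ~ zigubos — Kutun k corresponds to Kunekic g between vowels (before a back vowel).
mihafe ~ mihafi, rimdemfe ~ rimdimfi — Kutun e corresponds to Kunekic i word-finally.
Applying these to Kutun 'nikulde':
  nikulde → nigulde   (k→g between vowels (before a back vowel))
  nigulde → niguldi   (e→i word-finally)
So the Kunekic cognate is 'niguldi'.

niguldi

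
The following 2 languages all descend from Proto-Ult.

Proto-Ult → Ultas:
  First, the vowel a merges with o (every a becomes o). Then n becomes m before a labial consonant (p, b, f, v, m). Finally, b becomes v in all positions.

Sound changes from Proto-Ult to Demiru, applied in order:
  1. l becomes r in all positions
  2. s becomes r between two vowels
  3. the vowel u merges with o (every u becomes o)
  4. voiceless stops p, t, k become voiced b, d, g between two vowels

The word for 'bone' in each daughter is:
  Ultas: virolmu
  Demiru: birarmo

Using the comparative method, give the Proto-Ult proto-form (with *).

Position 5: Ultas has l, Demiru has r. Ultas preserves l here (none of its changes turn any other segment into l), so the proto-segment is *l.
Position 4: Ultas has o, Demiru has a. Demiru preserves a here (none of its changes turn any other segment into a), so the proto-segment is *a.
This points to *biralmu. Verify forward in each daughter:
Ultas: *biralmu
  biralmu → birolmu   [vowel merger]
  birolmu (rule 2 does not apply)
  birolmu → virolmu   [unconditioned shift]
  giving Ultas virolmu.
Demiru: *biralmu > birarmu > birarmo  (by unconditioned shift, vowel merger)
Only *biralmu yields all of Ultas virolmu, Demiru birarmo.

*biralmu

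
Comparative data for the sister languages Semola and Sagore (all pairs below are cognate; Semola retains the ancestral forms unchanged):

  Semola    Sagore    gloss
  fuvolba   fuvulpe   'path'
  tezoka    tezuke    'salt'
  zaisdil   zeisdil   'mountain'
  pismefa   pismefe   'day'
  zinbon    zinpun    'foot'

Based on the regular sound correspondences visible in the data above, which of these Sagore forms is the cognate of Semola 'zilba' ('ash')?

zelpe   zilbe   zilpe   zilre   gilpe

fuvolba ~ fuvulpe — Semola b corresponds to Sagore p after a consonant, before a back vowel.
fuvolba ~ fuvulpe, tezoka ~ tezuke — Semola a corresponds to Sagore e word-finally.
Applying these to Semola 'zilba':
  zilba → zilpa   (b→p after a consonant, before a back vowel)
  zilpa → zilpe   (a→e word-finally)
So the Sagore cognate is 'zilpe'.

zilpe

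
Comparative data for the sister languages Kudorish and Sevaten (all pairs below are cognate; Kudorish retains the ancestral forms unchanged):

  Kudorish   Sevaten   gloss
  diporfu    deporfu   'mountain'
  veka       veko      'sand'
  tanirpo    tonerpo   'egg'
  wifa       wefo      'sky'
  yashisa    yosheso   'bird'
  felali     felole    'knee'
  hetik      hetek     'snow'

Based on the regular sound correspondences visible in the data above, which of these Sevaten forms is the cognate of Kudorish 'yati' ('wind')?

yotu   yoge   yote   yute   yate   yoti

yote

yashisa ~ yosheso, felali ~ felole — Kudorish a corresponds to Sevaten o after a consonant, before a consonant other than r, m, n, p, b, f, v.
felali ~ felole — Kudorish i corresponds to Sevaten e word-finally.
Applying these to Kudorish 'yati':
  yati → yoti   (a→o after a consonant, before a consonant other than r, m, n, p, b, f, v)
  yoti → yote   (i→e word-finally)
So the Sevaten cognate is 'yote'.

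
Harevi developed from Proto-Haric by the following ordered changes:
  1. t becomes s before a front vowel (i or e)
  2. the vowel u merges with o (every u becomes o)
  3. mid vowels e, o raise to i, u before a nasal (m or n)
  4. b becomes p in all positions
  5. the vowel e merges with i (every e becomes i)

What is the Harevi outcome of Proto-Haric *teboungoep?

Harevi: *teboungoep > seboungoep > seboongoep > seboungoep > sepoungoep > sipoungoip  (by palatalisation, vowel merger, pre-nasal raising, unconditioned shift, vowel merger)

sipoungoip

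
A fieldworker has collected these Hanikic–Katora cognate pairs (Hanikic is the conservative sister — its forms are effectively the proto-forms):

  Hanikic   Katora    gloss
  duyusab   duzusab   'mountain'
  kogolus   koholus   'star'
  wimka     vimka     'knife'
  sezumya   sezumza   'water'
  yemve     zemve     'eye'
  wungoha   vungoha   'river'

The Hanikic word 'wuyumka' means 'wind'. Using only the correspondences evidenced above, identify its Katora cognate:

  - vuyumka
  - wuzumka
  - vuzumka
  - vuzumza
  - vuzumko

vuzumka

wungoha ~ vungoha — Hanikic w corresponds to Katora v word-initially before a back vowel.
duyusab ~ duzusab — Hanikic y corresponds to Katora z between vowels (before a back vowel).
Applying these to Hanikic 'wuyumka':
  wuyumka → vuyumka   (w→v word-initially before a back vowel)
  vuyumka → vuzumka   (y→z between vowels (before a back vowel))
So the Katora cognate is 'vuzumka'.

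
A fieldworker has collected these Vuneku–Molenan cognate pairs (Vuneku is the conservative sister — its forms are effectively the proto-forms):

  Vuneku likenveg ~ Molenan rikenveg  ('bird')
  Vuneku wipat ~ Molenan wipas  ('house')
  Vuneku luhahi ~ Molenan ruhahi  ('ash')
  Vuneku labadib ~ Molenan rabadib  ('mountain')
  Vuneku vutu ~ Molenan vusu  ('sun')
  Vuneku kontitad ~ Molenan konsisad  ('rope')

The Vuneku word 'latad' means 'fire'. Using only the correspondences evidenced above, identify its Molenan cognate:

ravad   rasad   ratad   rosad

rasad

labadib ~ rabadib — Vuneku l corresponds to Molenan r word-initially before a back vowel.
kontitad ~ konsisad — Vuneku t corresponds to Molenan s between vowels (before a back vowel).
Applying these to Vuneku 'latad':
  latad → ratad   (l→r word-initially before a back vowel)
  ratad → rasad   (t→s between vowels (before a back vowel))
So the Molenan cognate is 'rasad'.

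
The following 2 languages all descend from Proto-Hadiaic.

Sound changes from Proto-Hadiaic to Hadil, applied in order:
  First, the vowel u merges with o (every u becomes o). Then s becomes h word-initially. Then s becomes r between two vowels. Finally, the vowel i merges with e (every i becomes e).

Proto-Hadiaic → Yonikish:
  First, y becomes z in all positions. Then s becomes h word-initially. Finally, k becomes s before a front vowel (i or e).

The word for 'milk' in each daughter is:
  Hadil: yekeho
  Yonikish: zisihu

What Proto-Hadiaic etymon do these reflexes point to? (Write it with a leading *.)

Position 4: Hadil has e, Yonikish has i. Yonikish preserves i here (none of its changes turn any other segment into i), so the proto-segment is *i.
Position 6: Hadil has o, Yonikish has u. Yonikish preserves u here (none of its changes turn any other segment into u), so the proto-segment is *u.
Verify the candidate proto-form against each daughter:
Hadil: *yikihu > yikiho > yekeho  (by vowel merger, vowel merger)
Yonikish: start from *yikihu.
  rule 1 (unconditioned shift): yikihu → zikihu
  rule 2: no change — zikihu
  rule 3 (palatalisation): zikihu → zisihu
  ⇒ Yonikish zisihu
*yikihu is the unique common source.

*yikihu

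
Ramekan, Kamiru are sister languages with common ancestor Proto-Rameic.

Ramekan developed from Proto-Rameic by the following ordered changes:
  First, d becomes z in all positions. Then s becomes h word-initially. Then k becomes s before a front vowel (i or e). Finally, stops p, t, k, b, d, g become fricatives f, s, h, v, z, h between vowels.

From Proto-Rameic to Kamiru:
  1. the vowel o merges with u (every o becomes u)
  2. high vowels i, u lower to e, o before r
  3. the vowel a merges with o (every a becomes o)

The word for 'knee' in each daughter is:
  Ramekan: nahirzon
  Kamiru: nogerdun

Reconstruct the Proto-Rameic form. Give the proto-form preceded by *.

*nagirdon

Position 7: Ramekan has o, Kamiru has u. Ramekan preserves o here (none of its changes turn any other segment into o), so the proto-segment is *o.
Position 3: Ramekan has h, Kamiru has g. Kamiru preserves g here (none of its changes turn any other segment into g), so the proto-segment is *g.
Verify the candidate proto-form against each daughter:
Ramekan: start from *nagirdon.
  rule 1 (unconditioned shift): nagirdon → nagirzon
  rule 2: no change — nagirzon
  rule 3: no change — nagirzon
  rule 4 (intervocalic lenition): nagirzon → nahirzon
  ⇒ Ramekan nahirzon
Kamiru: *nagirdon
  nagirdon → nagirdun   [vowel merger]
  nagirdun → nagerdun   [pre-rhotic lowering]
  nagerdun → nogerdun   [vowel merger]
  giving Kamiru nogerdun.
*nagirdon is the unique common source.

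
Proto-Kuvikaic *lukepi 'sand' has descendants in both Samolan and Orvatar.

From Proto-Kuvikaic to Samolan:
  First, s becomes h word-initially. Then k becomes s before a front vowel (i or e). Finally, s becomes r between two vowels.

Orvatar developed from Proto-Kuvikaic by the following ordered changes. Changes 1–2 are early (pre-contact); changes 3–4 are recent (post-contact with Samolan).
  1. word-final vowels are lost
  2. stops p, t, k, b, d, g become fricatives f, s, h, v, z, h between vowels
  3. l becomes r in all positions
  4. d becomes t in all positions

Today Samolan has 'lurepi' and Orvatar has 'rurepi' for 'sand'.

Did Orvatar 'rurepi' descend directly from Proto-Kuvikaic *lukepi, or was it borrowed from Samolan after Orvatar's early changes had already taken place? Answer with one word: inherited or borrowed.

borrowed

If inherited, *lukepi would pass through all of Orvatar's changes:
Orvatar: start from *lukepi.
  rule 1 (apocope): lukepi → lukep
  rule 2 (intervocalic lenition): lukep → luhep
  rule 3 (unconditioned shift): luhep → ruhep
  rule 4: no change — ruhep
  ⇒ Orvatar ruhep
If borrowed from Samolan 'lurepi' after the early changes, it would undergo only the recent ones:
  rule 3 (unconditioned shift): lurepi → rurepi
  rule 4 (unconditioned shift): no change (rurepi)
  ⇒ as a loan: rurepi
Orvatar 'rurepi' matches the loan outcome 'rurepi', not the inherited 'ruhep' — it skipped the early Orvatar changes, so it was borrowed from Samolan.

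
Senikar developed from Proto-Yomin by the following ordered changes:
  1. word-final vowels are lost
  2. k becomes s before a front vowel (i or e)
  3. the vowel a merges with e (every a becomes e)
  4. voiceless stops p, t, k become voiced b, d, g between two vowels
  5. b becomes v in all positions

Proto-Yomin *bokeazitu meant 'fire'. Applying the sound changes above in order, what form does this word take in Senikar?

voseezit

Senikar: *bokeazitu > bokeazit > boseazit > boseezit > voseezit  (by apocope, palatalisation, vowel merger, unconditioned shift)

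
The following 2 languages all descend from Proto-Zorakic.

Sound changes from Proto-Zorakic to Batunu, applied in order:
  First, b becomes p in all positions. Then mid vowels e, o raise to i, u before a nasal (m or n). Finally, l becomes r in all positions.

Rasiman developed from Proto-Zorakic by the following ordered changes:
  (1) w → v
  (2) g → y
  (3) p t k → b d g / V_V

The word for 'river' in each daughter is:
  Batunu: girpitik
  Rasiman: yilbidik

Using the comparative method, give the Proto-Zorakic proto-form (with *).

Position 4: Batunu has p, Rasiman has b. Taking the neighbouring segments as reconstructed: Batunu p could go back to *p or *b; Rasiman b can only go back to *b — the one source consistent with every daughter is *b.
Position 1: Batunu has g, Rasiman has y. Batunu preserves g here (none of its changes turn any other segment into g), so the proto-segment is *g.
Position 6: Batunu has t, Rasiman has d. Batunu preserves t here (none of its changes turn any other segment into t), so the proto-segment is *t.
Continuing position by position gives *gilbitik; check it forward:
Batunu: start from *gilbitik.
  rule 1 (unconditioned shift): gilbitik → gilpitik
  rule 2: no change — gilpitik
  rule 3 (unconditioned shift): gilpitik → girpitik
  ⇒ Batunu girpitik
Rasiman: *gilbitik
  gilbitik (rule 1 does not apply)
  gilbitik → yilbitik   [unconditioned shift]
  yilbitik → yilbidik   [intervocalic voicing]
  giving Rasiman yilbidik.
Only *gilbitik yields all of Batunu girpitik, Rasiman yilbidik.

*gilbitik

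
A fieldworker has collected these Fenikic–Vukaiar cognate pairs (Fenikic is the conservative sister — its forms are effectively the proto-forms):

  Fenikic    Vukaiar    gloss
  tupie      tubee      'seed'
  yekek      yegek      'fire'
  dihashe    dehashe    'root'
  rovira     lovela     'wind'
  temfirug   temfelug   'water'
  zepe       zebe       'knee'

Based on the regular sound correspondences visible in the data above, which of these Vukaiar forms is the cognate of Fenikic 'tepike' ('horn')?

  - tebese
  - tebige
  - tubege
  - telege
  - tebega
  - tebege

tupie ~ tubee — Fenikic p corresponds to Vukaiar b between vowels (before a front vowel).
dihashe ~ dehashe — Fenikic i corresponds to Vukaiar e after a consonant, before a consonant other than r, m, n, p, b, f, v.
yekek ~ yegek — Fenikic k corresponds to Vukaiar g between vowels (before a front vowel).
Applying these to Fenikic 'tepike':
  tepike → tebike   (p→b between vowels (before a front vowel))
  tebike → tebeke   (i→e after a consonant, before a consonant other than r, m, n, p, b, f, v)
  tebeke → tebege   (k→g between vowels (before a front vowel))
So the Vukaiar cognate is 'tebege'.

tebege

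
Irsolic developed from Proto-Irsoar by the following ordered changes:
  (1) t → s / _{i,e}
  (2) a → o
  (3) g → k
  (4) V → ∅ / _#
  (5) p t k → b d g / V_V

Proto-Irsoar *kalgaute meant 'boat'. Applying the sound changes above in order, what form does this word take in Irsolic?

kolkous

Irsolic: start from *kalgaute.
  rule 1 (palatalisation): kalgaute → kalgause
  rule 2 (vowel merger): kalgause → kolgouse
  rule 3 (unconditioned shift): kolgouse → kolkouse
  rule 4 (apocope): kolkouse → kolkous
  rule 5: no change — kolkous
  ⇒ Irsolic kolkous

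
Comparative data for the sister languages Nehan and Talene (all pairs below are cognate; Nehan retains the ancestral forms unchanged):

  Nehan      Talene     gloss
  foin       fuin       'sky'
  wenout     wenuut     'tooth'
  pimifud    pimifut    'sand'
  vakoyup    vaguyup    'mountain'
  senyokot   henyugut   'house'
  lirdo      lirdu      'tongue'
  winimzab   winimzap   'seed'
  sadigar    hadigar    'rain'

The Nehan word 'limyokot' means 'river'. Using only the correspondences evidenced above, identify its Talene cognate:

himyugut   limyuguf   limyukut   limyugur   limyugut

vakoyup ~ vaguyup, senyokot ~ henyugut — Nehan o corresponds to Talene u after a consonant, before a consonant other than r, m, n, p, b, f, v.
vakoyup ~ vaguyup, senyokot ~ henyugut — Nehan k corresponds to Talene g between vowels (before a back vowel).
Applying these to Nehan 'limyokot':
  limyokot → limyukot   (o→u after a consonant, before a consonant other than r, m, n, p, b, f, v)
  limyukot → limyugot   (k→g between vowels (before a back vowel))
  limyugot → limyugut   (o→u after a consonant, before a consonant other than r, m, n, p, b, f, v)
So the Talene cognate is 'limyugut'.

limyugut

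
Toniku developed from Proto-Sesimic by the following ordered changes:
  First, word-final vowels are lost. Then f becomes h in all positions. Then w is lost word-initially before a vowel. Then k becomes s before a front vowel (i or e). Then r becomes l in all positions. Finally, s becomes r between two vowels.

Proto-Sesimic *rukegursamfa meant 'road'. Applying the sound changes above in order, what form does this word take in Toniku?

luregulsamh

Toniku: *rukegursamfa > rukegursamf > rukegursamh > rusegursamh > lusegulsamh > luregulsamh  (by apocope, unconditioned shift, palatalisation, unconditioned shift, rhotacism)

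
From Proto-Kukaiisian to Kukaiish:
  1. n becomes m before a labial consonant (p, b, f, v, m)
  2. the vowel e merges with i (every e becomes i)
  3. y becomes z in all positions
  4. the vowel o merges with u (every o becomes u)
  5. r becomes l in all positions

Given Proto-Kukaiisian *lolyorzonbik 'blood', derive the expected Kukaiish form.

lulzulzumbik

Kukaiish: start from *lolyorzonbik.
  rule 1 (nasal place assimilation): lolyorzonbik → lolyorzombik
  rule 2: no change — lolyorzombik
  rule 3 (unconditioned shift): lolyorzombik → lolzorzombik
  rule 4 (vowel merger): lolzorzombik → lulzurzumbik
  rule 5 (unconditioned shift): lulzurzumbik → lulzulzumbik
  ⇒ Kukaiish lulzulzumbik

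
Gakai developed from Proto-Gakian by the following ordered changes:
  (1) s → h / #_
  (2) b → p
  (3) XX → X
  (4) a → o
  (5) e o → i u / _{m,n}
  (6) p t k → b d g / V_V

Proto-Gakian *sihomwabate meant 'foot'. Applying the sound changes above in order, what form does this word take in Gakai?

hihumwobode

Gakai: *sihomwabate > hihomwabate > hihomwapate > hihomwopote > hihumwopote > hihumwobode  (by debuccalisation, unconditioned shift, vowel merger, pre-nasal raising, intervocalic voicing)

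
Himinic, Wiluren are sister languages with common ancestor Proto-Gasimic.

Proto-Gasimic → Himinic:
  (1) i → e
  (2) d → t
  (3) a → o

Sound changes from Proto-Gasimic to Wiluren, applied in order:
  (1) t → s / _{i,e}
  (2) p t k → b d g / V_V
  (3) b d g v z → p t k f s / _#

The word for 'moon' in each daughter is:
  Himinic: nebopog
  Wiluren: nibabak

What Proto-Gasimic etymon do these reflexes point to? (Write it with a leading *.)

*nibapag

Position 4: Himinic has o, Wiluren has a. Wiluren preserves a here (none of its changes turn any other segment into a), so the proto-segment is *a.
Position 5: Himinic has p, Wiluren has b. Himinic preserves p here (none of its changes turn any other segment into p), so the proto-segment is *p.
Continuing position by position gives *nibapag; check it forward:
Himinic: *nibapag
  nibapag → nebapag   [vowel merger]
  nebapag (rule 2 does not apply)
  nebapag → nebopog   [vowel merger]
  giving Himinic nebopog.
Wiluren: start from *nibapag.
  rule 1: no change — nibapag
  rule 2 (intervocalic voicing): nibapag → nibabag
  rule 3 (final devoicing): nibabag → nibabak
  ⇒ Wiluren nibabak
Only *nibapag yields all of Himinic nebopog, Wiluren nibabak.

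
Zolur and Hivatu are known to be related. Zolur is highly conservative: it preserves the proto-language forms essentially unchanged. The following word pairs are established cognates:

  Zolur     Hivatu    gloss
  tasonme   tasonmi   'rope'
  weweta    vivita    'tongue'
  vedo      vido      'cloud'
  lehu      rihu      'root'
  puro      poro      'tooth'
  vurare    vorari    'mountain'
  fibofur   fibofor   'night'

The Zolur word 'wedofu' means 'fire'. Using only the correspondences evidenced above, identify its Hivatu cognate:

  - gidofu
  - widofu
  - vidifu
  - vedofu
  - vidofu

vidofu

weweta ~ vivita — Zolur w corresponds to Hivatu v word-initially before a front vowel.
weweta ~ vivita, vedo ~ vido — Zolur e corresponds to Hivatu i after a consonant, before a consonant other than r, m, n, p, b, f, v.
Applying these to Zolur 'wedofu':
  wedofu → vedofu   (w→v word-initially before a front vowel)
  vedofu → vidofu   (e→i after a consonant, before a consonant other than r, m, n, p, b, f, v)
So the Hivatu cognate is 'vidofu'.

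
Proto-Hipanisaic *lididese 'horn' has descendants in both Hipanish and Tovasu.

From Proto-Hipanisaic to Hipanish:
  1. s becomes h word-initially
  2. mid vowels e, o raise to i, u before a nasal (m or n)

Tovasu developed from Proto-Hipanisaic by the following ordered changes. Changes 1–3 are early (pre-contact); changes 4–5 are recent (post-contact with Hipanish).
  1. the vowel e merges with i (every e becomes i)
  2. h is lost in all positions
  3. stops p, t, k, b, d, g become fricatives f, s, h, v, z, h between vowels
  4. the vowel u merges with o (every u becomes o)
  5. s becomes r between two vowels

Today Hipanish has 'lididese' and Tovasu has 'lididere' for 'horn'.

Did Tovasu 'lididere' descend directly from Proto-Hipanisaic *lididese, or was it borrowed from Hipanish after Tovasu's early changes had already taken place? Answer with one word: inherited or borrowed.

If inherited, *lididese would pass through all of Tovasu's changes:
Tovasu: *lididese
  lididese → lididisi   [vowel merger]
  lididisi (rule 2 does not apply)
  lididisi → lizizisi   [intervocalic lenition]
  lizizisi (rule 4 does not apply)
  lizizisi → liziziri   [rhotacism]
  giving Tovasu liziziri.
If borrowed from Hipanish 'lididese' after the early changes, it would undergo only the recent ones:
  rule 4 (vowel merger): no change (lididese)
  rule 5 (rhotacism): lididese → lididere
  ⇒ as a loan: lididere
Tovasu 'lididere' matches the loan outcome 'lididere', not the inherited 'liziziri' — it skipped the early Tovasu changes, so it was borrowed from Hipanish.

borrowed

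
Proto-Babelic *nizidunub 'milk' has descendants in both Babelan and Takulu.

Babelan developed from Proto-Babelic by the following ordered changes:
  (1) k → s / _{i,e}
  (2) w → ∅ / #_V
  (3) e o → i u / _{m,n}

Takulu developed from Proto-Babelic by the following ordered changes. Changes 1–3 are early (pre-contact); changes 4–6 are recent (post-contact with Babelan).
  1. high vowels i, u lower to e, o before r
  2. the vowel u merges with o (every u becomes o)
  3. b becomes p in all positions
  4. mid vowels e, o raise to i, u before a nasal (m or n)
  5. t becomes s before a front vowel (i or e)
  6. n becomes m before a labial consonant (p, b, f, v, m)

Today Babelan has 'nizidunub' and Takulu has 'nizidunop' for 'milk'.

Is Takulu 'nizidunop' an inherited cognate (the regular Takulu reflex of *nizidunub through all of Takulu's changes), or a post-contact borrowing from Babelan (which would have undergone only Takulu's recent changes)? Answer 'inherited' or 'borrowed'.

If inherited, *nizidunub would pass through all of Takulu's changes:
Takulu: start from *nizidunub.
  rule 1: no change — nizidunub
  rule 2 (vowel merger): nizidunub → nizidonob
  rule 3 (unconditioned shift): nizidonob → nizidonop
  rule 4 (pre-nasal raising): nizidonop → nizidunop
  rule 5: no change — nizidunop
  rule 6: no change — nizidunop
  ⇒ Takulu nizidunop
If borrowed from Babelan 'nizidunub' after the early changes, it would undergo only the recent ones:
  rule 4 (pre-nasal raising): no change (nizidunub)
  rule 5 (palatalisation): no change (nizidunub)
  rule 6 (nasal place assimilation): no change (nizidunub)
  ⇒ as a loan: nizidunub
Takulu 'nizidunop' matches the inherited outcome exactly, so it is an inherited cognate, not a loan.

inherited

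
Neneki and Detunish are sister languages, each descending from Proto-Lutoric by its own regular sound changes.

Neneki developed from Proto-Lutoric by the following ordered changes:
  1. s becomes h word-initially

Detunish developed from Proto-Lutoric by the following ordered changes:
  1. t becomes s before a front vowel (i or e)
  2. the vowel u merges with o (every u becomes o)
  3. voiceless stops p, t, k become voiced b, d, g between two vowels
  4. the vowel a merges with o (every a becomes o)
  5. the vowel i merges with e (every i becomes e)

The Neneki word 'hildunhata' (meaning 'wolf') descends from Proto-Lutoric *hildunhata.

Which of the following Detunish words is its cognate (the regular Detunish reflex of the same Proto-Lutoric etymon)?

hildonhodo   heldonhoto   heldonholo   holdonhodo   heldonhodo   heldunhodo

heldonhodo

Detunish: start from *hildunhata.
  rule 1: no change — hildunhata
  rule 2 (vowel merger): hildunhata → hildonhata
  rule 3 (intervocalic voicing): hildonhata → hildonhada
  rule 4 (vowel merger): hildonhada → hildonhodo
  rule 5 (vowel merger): hildonhodo → heldonhodo
  ⇒ Detunish heldonhodo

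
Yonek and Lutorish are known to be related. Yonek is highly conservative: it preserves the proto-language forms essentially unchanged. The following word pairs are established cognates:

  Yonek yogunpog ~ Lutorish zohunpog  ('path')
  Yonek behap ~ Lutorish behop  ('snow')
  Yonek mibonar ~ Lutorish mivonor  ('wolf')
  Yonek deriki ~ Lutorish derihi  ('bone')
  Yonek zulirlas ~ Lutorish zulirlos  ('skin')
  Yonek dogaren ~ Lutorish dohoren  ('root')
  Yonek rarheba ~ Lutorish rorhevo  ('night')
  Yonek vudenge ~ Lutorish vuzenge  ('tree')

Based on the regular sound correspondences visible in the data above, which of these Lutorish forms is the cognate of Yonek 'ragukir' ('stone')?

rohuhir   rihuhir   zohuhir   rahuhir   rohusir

zulirlas ~ zulirlos — Yonek a corresponds to Lutorish o after a consonant, before a consonant other than r, m, n, p, b, f, v.
yogunpog ~ zohunpog — Yonek g corresponds to Lutorish h between vowels (before a back vowel).
deriki ~ derihi — Yonek k corresponds to Lutorish h between vowels (before a front vowel).
Applying these to Yonek 'ragukir':
  ragukir → rogukir   (a→o after a consonant, before a consonant other than r, m, n, p, b, f, v)
  rogukir → rohukir   (g→h between vowels (before a back vowel))
  rohukir → rohuhir   (k→h between vowels (before a front vowel))
So the Lutorish cognate is 'rohuhir'.

rohuhir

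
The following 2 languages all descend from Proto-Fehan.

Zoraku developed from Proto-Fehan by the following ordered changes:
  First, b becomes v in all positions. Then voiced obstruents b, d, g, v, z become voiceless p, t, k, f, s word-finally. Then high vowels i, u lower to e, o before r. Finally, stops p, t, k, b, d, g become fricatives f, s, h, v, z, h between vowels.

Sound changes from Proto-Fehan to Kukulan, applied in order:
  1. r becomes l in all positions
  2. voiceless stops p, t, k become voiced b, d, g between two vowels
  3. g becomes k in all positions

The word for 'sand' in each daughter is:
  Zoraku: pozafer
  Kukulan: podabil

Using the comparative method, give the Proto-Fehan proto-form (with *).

Position 3: Zoraku has z, Kukulan has d. Taking the neighbouring segments as reconstructed: Zoraku z could go back to *d or *z; Kukulan d could go back to *t or *d — the one source consistent with every daughter is *d.
Position 5: Zoraku has f, Kukulan has b. Taking the neighbouring segments as reconstructed: Zoraku f could go back to *p or *f; Kukulan b could go back to *p or *b — the one source consistent with every daughter is *p.
Continuing position by position gives *podapir; check it forward:
Zoraku: *podapir
  podapir (rule 1 does not apply)
  podapir (rule 2 does not apply)
  podapir → podaper   [pre-rhotic lowering]
  podaper → pozafer   [intervocalic lenition]
  giving Zoraku pozafer.
Kukulan: *podapir
  podapir → podapil   [unconditioned shift]
  podapil → podabil   [intervocalic voicing]
  podabil (rule 3 does not apply)
  giving Kukulan podabil.
*podapir is the unique common source.

*podapir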